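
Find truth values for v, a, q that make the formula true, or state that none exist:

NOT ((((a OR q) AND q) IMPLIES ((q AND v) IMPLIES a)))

v = True; a = False; q = True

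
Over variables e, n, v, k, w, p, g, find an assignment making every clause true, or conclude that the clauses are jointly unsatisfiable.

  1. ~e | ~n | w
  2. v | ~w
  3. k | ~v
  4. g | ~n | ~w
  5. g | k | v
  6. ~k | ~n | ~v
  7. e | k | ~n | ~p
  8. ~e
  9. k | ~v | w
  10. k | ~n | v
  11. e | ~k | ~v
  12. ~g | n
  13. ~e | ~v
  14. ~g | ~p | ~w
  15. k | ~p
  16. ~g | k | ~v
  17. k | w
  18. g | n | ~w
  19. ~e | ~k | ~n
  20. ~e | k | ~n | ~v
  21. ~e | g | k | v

Unit clause (~e) forces e = False.
Set n = True.
Try v = True:
  (k | ~v) forces k = True.
  clause (~k | ~n | ~v) is falsified — backtrack.
So v = False.
  then (v | ~w) forces w = False.
  then (k | ~n | v) forces k = True.
Set p = False.
Set g = True.
All clauses satisfied.

e = False; n = True; v = False; k = True; w = False; p = False; g = True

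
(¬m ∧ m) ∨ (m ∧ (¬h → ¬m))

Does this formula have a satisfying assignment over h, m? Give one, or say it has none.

h: True, m: True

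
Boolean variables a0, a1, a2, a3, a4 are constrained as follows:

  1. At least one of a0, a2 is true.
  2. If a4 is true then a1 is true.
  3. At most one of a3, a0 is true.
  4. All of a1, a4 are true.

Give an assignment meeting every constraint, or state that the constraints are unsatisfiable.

a0=T, a1=T, a2=F, a3=F, a4=T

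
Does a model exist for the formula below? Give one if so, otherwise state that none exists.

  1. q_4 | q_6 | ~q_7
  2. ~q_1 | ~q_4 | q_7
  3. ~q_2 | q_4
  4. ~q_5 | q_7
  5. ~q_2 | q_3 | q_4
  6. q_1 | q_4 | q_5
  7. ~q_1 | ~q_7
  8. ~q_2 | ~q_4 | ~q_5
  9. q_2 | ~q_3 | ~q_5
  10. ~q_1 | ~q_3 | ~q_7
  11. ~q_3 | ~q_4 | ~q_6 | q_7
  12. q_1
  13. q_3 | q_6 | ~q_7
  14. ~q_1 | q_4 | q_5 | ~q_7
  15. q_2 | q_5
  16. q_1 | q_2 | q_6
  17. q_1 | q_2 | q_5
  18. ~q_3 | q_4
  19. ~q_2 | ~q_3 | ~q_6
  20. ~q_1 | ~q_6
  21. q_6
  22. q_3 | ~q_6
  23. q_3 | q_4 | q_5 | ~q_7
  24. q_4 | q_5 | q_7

Case q_6 = True:
  (q_1) forces q_1 = True.
  Clause (~q_1 | ~q_6) is falsified — contradiction.
Case q_6 = False:
  Clause (q_6) is falsified — contradiction.
Both cases fail, so the formula is unsatisfiable.

The formula is unsatisfiable.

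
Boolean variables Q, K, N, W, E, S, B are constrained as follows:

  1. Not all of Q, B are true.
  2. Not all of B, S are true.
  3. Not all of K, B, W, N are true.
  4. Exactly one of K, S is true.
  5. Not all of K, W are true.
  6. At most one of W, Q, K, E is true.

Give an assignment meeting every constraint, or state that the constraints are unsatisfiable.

Q = False, K = False, N = False, W = True, E = False, S = True, B = False

  (1) {Q, B}: 0/2 true — not all ✓
  (2) {B, S}: 1/2 true — not all ✓
  (3) {K, B, W, N}: 1/4 true — not all ✓
  (4) {K, S}: 1 true — exactly one ✓
  (5) {K, W}: 1/2 true — not all ✓
  (6) {W, Q, K, E}: 1 true — at most one ✓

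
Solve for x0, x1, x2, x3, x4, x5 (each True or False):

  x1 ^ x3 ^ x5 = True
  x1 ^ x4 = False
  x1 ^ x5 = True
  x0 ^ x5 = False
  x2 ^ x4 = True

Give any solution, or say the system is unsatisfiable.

x0 = False; x1 = True; x2 = False; x3 = False; x4 = True; x5 = False

x1 ^ x3 ^ x5 = T ^ F ^ F = True ✓
x1 ^ x4 = T ^ T = False ✓
x1 ^ x5 = T ^ F = True ✓
x0 ^ x5 = F ^ F = False ✓
x2 ^ x4 = F ^ T = True ✓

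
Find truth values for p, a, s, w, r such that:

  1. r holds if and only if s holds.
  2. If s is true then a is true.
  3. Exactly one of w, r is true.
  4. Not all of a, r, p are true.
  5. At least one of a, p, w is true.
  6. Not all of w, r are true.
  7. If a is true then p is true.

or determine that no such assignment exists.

p = True; a = False; s = False; w = True; r = False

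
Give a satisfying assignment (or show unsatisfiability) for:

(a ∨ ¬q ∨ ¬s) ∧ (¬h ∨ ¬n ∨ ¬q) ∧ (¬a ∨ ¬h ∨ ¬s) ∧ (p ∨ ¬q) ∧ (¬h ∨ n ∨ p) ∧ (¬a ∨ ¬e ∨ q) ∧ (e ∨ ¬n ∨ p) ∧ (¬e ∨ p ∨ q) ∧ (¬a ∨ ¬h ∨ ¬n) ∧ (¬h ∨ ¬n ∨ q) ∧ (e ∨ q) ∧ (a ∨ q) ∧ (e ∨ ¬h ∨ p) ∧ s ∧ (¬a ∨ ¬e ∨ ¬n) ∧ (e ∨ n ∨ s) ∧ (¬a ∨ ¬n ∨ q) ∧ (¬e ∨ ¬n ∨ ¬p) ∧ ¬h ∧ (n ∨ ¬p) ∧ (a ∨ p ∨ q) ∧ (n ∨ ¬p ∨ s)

h=F; p=T; s=T; e=F; a=T; n=T; q=T

Unit clause (s) forces s = True.
Unit clause (¬h) forces h = False.
Try p = False:
  (p ∨ ¬q) forces q = False.
  (¬e ∨ p ∨ q) forces e = False.
  clause (e ∨ q) is falsified — backtrack.
So p = True.
  then (n ∨ ¬p) forces n = True.
  then (¬e ∨ ¬n ∨ ¬p) forces e = False.
  then (e ∨ q) forces q = True.
  then (a ∨ ¬q ∨ ¬s) forces a = True.
All clauses satisfied.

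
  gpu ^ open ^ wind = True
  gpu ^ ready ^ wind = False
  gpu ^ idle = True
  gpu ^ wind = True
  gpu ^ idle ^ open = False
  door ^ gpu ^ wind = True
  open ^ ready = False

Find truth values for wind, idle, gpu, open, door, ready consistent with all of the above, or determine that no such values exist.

The formula is unsatisfiable.

Adding constraints 1, 3, 4, 5 mod 2: every variable appears an even number of times on the left, so the left side is 0.
But the right sides sum to 1 (mod 2). 0 ≠ 1 — the system is inconsistent.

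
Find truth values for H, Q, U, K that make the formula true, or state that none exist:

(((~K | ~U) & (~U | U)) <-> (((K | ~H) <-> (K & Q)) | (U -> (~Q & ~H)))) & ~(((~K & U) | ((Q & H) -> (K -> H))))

UNSATISFIABLE

The conjunct ~(((~K & U) | ((Q & H) -> (K -> H)))) is unsatisfiable on its own:
  H = True: this becomes ~(((~K & U) | True)) = False.
  H = False: this becomes ~(((~K & U) | True)) = False.
So the whole conjunction is unsatisfiable.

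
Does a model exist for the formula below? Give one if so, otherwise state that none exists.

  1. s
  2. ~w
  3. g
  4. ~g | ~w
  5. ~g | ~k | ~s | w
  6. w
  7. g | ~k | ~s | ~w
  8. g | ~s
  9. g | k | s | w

UNSATISFIABLE

Case w = True:
  Clause (~w) is falsified — contradiction.
Case w = False:
  Clause (w) is falsified — contradiction.
Both cases fail, so the formula is unsatisfiable.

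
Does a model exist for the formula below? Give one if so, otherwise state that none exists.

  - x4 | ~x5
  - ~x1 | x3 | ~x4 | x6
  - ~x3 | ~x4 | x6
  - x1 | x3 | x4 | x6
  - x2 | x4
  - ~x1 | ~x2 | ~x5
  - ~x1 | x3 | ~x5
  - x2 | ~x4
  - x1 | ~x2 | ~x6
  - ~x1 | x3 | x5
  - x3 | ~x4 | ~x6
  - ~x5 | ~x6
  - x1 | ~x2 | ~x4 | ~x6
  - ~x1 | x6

x1 = False; x2 = True; x3 = False; x4 = True; x5 = True; x6 = False

Set x1 = False.
Set x2 = True.
  then (x1 | ~x2 | ~x6) forces x6 = False.
Set x3 = False.
  then (x1 | x3 | x4 | x6) forces x4 = True.
Set x5 = True.
All clauses satisfied.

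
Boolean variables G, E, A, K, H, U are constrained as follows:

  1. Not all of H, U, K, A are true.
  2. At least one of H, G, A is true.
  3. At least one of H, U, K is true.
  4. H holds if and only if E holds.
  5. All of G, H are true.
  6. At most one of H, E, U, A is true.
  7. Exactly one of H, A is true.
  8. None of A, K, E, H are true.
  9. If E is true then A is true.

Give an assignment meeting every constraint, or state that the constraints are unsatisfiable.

UNSATISFIABLE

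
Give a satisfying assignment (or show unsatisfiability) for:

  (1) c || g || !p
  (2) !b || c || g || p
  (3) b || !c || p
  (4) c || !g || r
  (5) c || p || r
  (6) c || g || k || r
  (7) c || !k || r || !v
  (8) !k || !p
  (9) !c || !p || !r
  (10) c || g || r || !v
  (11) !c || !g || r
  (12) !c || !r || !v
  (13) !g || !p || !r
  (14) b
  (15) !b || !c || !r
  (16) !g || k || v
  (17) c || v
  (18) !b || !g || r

g=F; v=F; k=T; r=F; b=T; p=F; c=T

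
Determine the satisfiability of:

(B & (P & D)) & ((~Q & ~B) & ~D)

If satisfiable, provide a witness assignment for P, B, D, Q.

Case B = True: the conjunct ~B is False.
Case B = False: the conjunct B is False.
Both cases fail — unsatisfiable.

UNSATISFIABLE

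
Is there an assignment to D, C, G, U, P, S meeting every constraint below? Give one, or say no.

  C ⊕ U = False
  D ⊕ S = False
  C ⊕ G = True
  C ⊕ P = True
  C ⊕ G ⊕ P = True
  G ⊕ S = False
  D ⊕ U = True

D: False, C: True, G: False, U: True, P: False, S: False

C ⊕ U = T ⊕ T = False ✓
D ⊕ S = F ⊕ F = False ✓
C ⊕ G = T ⊕ F = True ✓
C ⊕ P = T ⊕ F = True ✓
C ⊕ G ⊕ P = T ⊕ F ⊕ F = True ✓
G ⊕ S = F ⊕ F = False ✓
D ⊕ U = F ⊕ T = True ✓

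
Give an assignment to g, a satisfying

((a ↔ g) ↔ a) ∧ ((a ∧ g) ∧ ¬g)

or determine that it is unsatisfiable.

Case g = True: the conjunct ¬g is False.
Case g = False: the conjunct g is False.
Both cases fail — unsatisfiable.

No satisfying assignment exists.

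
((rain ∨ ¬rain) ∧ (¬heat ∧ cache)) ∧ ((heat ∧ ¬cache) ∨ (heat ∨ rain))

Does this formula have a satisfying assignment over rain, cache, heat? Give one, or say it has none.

rain = True; cache = True; heat = False

  (rain ∨ ¬rain) ∧ (¬heat ∧ cache) = True
    rain ∨ ¬rain = True
      ¬rain = False
    ¬heat ∧ cache = True
      ¬heat = True
  (heat ∧ ¬cache) ∨ (heat ∨ rain) = True
    heat ∧ ¬cache = False
      ¬cache = False
    heat ∨ rain = True
Both conjuncts True, so the formula holds.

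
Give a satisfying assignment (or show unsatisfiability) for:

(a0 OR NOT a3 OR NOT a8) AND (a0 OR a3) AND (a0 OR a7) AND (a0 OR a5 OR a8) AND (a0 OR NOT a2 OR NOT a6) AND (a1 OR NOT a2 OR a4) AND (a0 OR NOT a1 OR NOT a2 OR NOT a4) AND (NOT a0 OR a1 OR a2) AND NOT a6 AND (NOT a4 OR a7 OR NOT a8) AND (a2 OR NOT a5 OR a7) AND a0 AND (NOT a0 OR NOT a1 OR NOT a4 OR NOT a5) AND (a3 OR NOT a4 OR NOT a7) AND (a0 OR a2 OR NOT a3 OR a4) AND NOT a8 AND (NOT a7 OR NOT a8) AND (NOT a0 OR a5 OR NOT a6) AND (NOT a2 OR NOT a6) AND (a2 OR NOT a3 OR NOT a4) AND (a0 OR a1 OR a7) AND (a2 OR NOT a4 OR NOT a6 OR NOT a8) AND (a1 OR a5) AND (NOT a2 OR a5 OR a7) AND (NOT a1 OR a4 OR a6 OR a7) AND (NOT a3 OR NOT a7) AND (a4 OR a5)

a0=T, a1=T, a2=T, a3=F, a4=F, a5=T, a6=F, a7=T, a8=F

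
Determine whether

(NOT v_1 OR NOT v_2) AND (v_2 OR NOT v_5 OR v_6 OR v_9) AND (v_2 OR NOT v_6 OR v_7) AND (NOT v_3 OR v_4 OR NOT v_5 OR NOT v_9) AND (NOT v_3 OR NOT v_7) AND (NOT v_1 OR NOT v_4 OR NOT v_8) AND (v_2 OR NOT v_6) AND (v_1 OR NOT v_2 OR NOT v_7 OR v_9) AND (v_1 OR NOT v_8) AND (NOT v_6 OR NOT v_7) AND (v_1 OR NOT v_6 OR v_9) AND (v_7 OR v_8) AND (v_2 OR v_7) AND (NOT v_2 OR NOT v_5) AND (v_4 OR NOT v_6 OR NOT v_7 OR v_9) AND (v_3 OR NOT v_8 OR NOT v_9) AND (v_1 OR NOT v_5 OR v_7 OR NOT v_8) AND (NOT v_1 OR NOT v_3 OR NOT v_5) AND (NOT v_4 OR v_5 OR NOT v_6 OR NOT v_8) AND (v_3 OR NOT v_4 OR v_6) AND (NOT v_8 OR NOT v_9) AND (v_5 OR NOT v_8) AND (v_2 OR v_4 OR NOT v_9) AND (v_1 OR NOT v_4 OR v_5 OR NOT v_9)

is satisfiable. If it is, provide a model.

v_1: True, v_2: False, v_3: False, v_4: False, v_5: False, v_6: False, v_7: True, v_8: False, v_9: False

Set v_1 = True.
  then (NOT v_1 OR NOT v_2) forces v_2 = False.
  then (v_2 OR NOT v_6) forces v_6 = False.
  then (v_2 OR v_7) forces v_7 = True.
  then (NOT v_3 OR NOT v_7) forces v_3 = False.
  then (v_3 OR NOT v_4 OR v_6) forces v_4 = False.
  then (v_2 OR v_4 OR NOT v_9) forces v_9 = False.
  then (v_2 OR NOT v_5 OR v_6 OR v_9) forces v_5 = False.
  then (v_5 OR NOT v_8) forces v_8 = False.
All clauses satisfied.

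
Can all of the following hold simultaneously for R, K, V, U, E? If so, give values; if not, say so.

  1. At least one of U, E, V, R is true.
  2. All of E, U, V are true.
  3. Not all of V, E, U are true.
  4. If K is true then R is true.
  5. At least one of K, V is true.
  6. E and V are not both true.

Case V = True:
  (2) forces E = True.
  Constraint (6) is violated (E=T, V=T) — contradiction.
Case V = False:
  Constraint (2) is violated (V=F) — contradiction.
Both cases fail — unsatisfiable.

Unsatisfiable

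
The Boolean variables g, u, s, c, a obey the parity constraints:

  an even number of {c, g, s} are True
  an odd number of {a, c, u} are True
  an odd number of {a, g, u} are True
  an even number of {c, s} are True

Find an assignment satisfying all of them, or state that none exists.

g=F, u=T, s=F, c=F, a=F

{c, g, s}: 0 true → even ✓
{a, c, u}: 1 true → odd ✓
{a, g, u}: 1 true → odd ✓
{c, s}: 0 true → even ✓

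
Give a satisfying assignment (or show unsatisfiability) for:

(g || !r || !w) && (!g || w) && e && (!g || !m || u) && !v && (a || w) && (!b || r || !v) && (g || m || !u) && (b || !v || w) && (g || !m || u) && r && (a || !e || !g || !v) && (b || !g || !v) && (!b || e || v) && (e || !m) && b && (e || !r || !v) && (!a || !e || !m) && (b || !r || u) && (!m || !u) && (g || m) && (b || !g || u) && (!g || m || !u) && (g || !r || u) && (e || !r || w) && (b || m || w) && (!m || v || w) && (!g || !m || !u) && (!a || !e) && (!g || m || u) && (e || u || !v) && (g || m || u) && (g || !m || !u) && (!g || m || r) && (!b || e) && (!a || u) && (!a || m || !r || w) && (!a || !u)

No satisfying assignment exists.

Case b = True:
  (e) forces e = True.
  (!v) forces v = False.
  (r) forces r = True.
  (!a || !e) forces a = False.
  (a || w) forces w = True.
  (g || !r || !w) forces g = True.
  If m = True:
    (!g || !m || u) forces u = True.
    clause (!m || !u) is falsified.
  If m = False:
    (!g || m || !u) forces u = False.
    clause (!g || m || u) is falsified.
  Every sub-case reaches a contradiction.
Case b = False:
  Clause (b) is falsified — contradiction.
Both cases fail, so the formula is unsatisfiable.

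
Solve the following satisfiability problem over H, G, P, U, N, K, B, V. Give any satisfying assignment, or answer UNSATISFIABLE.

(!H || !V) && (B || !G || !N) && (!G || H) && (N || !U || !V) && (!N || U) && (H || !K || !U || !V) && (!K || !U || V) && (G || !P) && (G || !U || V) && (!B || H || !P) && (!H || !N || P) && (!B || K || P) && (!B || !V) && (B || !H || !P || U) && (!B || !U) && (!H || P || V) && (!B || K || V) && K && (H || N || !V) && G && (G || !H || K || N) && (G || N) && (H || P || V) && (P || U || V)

Unit clause (K) forces K = True.
Unit clause (G) forces G = True.
In (!G || H) only H is left, so H = True.
In (!H || !V) only !V is left, so V = False.
In (!K || !U || V) only !U is left, so U = False.
In (!H || P || V) only P is left, so P = True.
In (!N || U) only !N is left, so N = False.
In (B || !H || !P || U) only B is left, so B = True.
All clauses satisfied.

H = True, G = True, P = True, U = False, N = False, K = True, B = True, V = False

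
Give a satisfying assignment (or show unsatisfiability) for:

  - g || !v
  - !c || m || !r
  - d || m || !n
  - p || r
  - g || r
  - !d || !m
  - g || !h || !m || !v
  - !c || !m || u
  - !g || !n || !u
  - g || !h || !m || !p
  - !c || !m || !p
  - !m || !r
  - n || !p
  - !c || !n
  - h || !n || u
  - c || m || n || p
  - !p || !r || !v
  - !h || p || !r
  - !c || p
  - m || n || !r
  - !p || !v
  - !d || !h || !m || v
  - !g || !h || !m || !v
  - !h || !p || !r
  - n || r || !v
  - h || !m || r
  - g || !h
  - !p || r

u: True; n: True; v: False; c: False; r: True; d: True; m: False; p: True; h: False; g: False

Set u = True.
Try n = False:
  (n || !p) forces p = False.
  (p || r) forces r = True.
  (!m || !r) forces m = False.
  clause (m || n || !r) is falsified — backtrack.
So n = True.
  then (!g || !n || !u) forces g = False.
  then (!c || !n) forces c = False.
  then (g || !h) forces h = False.
  then (g || !v) forces v = False.
  then (g || r) forces r = True.
  then (!m || !r) forces m = False.
  then (d || m || !n) forces d = True.
Set p = True.
All clauses satisfied.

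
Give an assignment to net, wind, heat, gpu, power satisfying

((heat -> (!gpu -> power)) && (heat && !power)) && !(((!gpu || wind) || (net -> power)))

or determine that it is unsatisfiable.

net=T, wind=F, heat=T, gpu=T, power=F

  (heat -> (!gpu -> power)) && (heat && !power) = True
    heat -> (!gpu -> power) = True
      !gpu -> power = True
        !gpu = False
    heat && !power = True
      !power = True
  !(((!gpu || wind) || (net -> power))) = True
    (!gpu || wind) || (net -> power) = False
      !gpu || wind = False
        !gpu = False
      net -> power = False
Both conjuncts True, so the formula holds.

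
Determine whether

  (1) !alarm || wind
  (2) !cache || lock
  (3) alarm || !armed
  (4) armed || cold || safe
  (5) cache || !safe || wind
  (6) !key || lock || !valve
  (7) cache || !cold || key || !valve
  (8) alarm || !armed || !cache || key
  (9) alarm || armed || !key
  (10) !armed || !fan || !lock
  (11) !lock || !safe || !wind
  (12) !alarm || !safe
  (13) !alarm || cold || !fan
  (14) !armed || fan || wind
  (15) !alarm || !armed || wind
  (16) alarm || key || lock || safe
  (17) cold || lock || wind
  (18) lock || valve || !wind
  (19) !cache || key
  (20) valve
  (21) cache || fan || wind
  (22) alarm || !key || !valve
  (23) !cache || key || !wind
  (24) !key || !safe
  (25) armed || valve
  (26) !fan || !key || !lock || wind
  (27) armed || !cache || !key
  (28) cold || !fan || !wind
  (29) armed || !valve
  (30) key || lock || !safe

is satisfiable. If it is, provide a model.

Unit clause (valve) forces valve = True.
In (armed || !valve) only armed is left, so armed = True.
In (alarm || !armed) only alarm is left, so alarm = True.
In (!alarm || !safe) only !safe is left, so safe = False.
In (!alarm || !armed || wind) only wind is left, so wind = True.
Set key = False.
  then (!cache || key) forces cache = False.
  then (cache || !cold || key || !valve) forces cold = False.
  then (!alarm || cold || !fan) forces fan = False.
Set lock = True.
All clauses satisfied.

armed=T, key=F, valve=T, fan=F, cache=F, cold=F, wind=T, alarm=T, lock=T, safe=F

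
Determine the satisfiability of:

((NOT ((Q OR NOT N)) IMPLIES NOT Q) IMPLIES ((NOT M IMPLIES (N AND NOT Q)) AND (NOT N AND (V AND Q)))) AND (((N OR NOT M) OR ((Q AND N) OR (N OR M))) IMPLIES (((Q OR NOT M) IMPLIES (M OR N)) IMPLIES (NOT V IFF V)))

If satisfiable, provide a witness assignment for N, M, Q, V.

No satisfying assignment exists.

Case Q = True: the formula simplifies to (M AND (NOT N AND V)) AND (((N OR NOT M) OR (N OR (N OR M))) IMPLIES ((M OR N) IMPLIES (NOT V IFF V))).
  M = True: simplifies to (NOT N AND V) AND (NOT V IFF V).
    V = True: the conjunct NOT V IFF V becomes NOT True IFF True = False.
    V = False: the conjunct V is False.
  M = False: the conjunct M is False.
Case Q = False: the conjunct (NOT ((Q OR NOT N)) IMPLIES NOT Q) IMPLIES ((NOT M IMPLIES (N AND NOT Q)) AND (NOT N AND (V AND Q))) becomes (NOT (NOT N) IMPLIES True) IMPLIES ((NOT M IMPLIES N) AND False) = False.
Both cases fail — unsatisfiable.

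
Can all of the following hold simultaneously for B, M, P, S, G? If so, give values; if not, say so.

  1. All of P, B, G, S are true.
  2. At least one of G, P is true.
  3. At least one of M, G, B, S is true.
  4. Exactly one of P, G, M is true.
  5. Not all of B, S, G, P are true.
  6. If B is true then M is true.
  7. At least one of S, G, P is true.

The formula is unsatisfiable.

Case G = True:
  (1) forces P = True.
  Constraint (4) is violated (P=T, G=T) — contradiction.
Case G = False:
  Constraint (1) is violated (G=F) — contradiction.
Both cases fail — unsatisfiable.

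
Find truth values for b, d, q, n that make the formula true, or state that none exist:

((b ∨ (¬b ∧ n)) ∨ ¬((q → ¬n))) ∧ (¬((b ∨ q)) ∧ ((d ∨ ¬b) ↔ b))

Case b = True: the conjunct ¬((b ∨ q)) becomes ¬((True ∨ q)) = False.
Case b = False: the conjunct (d ∨ ¬b) ↔ b becomes (d ∨ True) ↔ False = False.
Both cases fail — unsatisfiable.

UNSATISFIABLE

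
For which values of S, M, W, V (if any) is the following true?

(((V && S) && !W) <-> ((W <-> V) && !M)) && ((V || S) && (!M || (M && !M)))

S=T; M=F; W=T; V=F

  ((V && S) && !W) <-> ((W <-> V) && !M) = True
    (V && S) && !W = False
      V && S = False
      !W = False
    (W <-> V) && !M = False
      W <-> V = False
      !M = True
  (V || S) && (!M || (M && !M)) = True
    V || S = True
    !M || (M && !M) = True
      !M = True
      M && !M = False
        !M = True
Both conjuncts True, so the formula holds.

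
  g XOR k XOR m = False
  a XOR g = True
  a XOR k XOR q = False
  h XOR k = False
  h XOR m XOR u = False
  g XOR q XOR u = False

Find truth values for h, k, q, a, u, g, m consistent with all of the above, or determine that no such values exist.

h: False, k: False, q: False, a: False, u: True, g: True, m: True

g XOR k XOR m = T XOR F XOR T = False ✓
a XOR g = F XOR T = True ✓
a XOR k XOR q = F XOR F XOR F = False ✓
h XOR k = F XOR F = False ✓
h XOR m XOR u = F XOR T XOR T = False ✓
g XOR q XOR u = T XOR F XOR T = False ✓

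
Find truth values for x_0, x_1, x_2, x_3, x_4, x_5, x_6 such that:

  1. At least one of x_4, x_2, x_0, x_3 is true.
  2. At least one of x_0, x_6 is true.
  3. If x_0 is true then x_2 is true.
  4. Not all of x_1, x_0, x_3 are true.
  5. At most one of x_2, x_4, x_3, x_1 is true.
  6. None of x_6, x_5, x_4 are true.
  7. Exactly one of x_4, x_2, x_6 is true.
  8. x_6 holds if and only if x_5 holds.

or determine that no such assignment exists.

x_0=T, x_1=F, x_2=T, x_3=F, x_4=F, x_5=F, x_6=F

  (1) {x_4, x_2, x_0, x_3}: 2 true — at least one ✓
  (2) {x_0, x_6}: 1 true — at least one ✓
  (3) x_0=T ⇒ x_2: T ✓
  (4) {x_1, x_0, x_3}: 1/3 true — not all ✓
  (5) {x_2, x_4, x_3, x_1}: 1 true — at most one ✓
  (6) {x_6, x_5, x_4}: 0 true — none ✓
  (7) {x_4, x_2, x_6}: 1 true — exactly one ✓
  (8) x_6=F, x_5=F — same ✓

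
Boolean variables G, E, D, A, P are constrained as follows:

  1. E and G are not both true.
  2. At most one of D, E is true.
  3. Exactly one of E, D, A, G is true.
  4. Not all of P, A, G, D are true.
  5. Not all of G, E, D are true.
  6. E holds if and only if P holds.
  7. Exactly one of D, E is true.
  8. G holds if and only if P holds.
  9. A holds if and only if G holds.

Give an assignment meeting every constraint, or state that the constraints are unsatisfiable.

G = False, E = False, D = True, A = False, P = False

  (1) E=F, G=F — not both ✓
  (2) {D, E}: 1 true — at most one ✓
  (3) {E, D, A, G}: 1 true — exactly one ✓
  (4) {P, A, G, D}: 1/4 true — not all ✓
  (5) {G, E, D}: 1/3 true — not all ✓
  (6) E=F, P=F — same ✓
  (7) {D, E}: 1 true — exactly one ✓
  (8) G=F, P=F — same ✓
  (9) A=F, G=F — same ✓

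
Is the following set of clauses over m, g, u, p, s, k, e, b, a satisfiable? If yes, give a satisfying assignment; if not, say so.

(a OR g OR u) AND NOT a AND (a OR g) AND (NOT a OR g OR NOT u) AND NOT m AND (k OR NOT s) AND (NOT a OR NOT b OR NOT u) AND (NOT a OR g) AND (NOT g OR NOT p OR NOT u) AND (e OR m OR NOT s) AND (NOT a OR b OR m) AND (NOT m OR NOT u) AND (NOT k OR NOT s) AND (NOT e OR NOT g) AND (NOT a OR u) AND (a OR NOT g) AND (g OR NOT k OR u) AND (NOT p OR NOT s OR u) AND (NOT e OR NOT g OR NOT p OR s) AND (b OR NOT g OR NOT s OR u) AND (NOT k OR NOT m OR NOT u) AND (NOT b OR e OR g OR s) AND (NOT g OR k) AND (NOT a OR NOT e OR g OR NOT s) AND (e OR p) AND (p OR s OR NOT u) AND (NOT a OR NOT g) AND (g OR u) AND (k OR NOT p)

Unsatisfiable

Case a = True:
  Clause (NOT a) is falsified — contradiction.
Case a = False:
  (a OR g) forces g = True.
  Clause (a OR NOT g) is falsified — contradiction.
Both cases fail, so the formula is unsatisfiable.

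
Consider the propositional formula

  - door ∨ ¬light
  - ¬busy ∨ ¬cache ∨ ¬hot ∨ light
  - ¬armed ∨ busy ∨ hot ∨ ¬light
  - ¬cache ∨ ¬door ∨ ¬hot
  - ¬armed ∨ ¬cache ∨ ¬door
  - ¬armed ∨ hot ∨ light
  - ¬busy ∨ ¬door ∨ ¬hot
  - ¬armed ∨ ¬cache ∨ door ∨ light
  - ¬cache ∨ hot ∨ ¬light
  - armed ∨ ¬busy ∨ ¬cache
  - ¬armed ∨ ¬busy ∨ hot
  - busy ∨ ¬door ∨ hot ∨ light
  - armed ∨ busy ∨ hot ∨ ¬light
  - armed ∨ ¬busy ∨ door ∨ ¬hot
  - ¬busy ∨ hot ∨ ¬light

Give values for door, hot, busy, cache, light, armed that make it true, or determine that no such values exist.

Set door = False.
  then (door ∨ ¬light) forces light = False.
Set hot = False.
  then (¬armed ∨ hot ∨ light) forces armed = False.
Set busy = False.
Set cache = False.
All clauses satisfied.

door = False; hot = False; busy = False; cache = False; light = False; armed = False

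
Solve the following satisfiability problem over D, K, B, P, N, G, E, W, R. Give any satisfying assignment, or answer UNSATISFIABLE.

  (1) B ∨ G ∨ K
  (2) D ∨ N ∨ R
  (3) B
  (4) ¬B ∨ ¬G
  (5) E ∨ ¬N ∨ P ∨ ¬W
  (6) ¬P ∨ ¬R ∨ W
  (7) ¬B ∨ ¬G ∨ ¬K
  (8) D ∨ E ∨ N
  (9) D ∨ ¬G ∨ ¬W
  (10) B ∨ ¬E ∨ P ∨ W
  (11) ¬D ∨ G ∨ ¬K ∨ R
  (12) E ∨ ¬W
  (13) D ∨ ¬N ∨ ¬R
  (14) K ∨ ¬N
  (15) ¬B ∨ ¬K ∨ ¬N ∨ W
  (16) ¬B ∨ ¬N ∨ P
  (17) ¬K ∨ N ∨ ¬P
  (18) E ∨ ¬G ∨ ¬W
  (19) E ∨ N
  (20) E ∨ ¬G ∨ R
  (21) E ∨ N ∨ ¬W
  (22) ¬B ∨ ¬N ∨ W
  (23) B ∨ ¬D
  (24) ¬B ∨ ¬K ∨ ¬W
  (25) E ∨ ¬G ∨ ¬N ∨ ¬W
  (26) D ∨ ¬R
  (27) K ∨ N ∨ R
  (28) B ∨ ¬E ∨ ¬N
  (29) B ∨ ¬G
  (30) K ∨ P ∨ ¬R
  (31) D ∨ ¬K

D=T, K=T, B=T, P=F, N=F, G=F, E=T, W=F, R=T

Unit clause (B) forces B = True.
In (¬B ∨ ¬G) only ¬G is left, so G = False.
Try D = False:
  (D ∨ ¬R) forces R = False.
  (D ∨ N ∨ R) forces N = True.
  (K ∨ ¬N) forces K = True.
  clause (D ∨ ¬K) is falsified — backtrack.
So D = True.
Set K = True.
  then (¬D ∨ G ∨ ¬K ∨ R) forces R = True.
  then (¬B ∨ ¬K ∨ ¬W) forces W = False.
  then (¬P ∨ ¬R ∨ W) forces P = False.
  then (¬B ∨ ¬K ∨ ¬N ∨ W) forces N = False.
  then (E ∨ N) forces E = True.
All clauses satisfied.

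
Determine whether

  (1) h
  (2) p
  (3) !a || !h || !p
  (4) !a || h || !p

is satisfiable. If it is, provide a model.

p: True; a: False; h: True

Unit clause (h) forces h = True.
Unit clause (p) forces p = True.
In (!a || !h || !p) only !a is left, so a = False.
All clauses satisfied.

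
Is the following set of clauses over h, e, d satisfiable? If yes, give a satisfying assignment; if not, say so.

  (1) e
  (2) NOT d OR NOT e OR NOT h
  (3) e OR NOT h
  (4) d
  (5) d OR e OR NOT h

h = False, e = True, d = True

Unit clause (e) forces e = True.
Unit clause (d) forces d = True.
In (NOT d OR NOT e OR NOT h) only NOT h is left, so h = False.
Check each clause:
  (e): e holds.
  (NOT d OR NOT e OR NOT h): NOT h holds.
  (e OR NOT h): e holds.
  (d): d holds.
  (d OR e OR NOT h): d holds.
All clauses satisfied.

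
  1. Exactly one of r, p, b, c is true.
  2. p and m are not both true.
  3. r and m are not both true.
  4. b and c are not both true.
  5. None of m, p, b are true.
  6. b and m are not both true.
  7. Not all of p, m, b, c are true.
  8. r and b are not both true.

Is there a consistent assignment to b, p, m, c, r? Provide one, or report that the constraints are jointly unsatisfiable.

b = False, p = False, m = False, c = False, r = True

  (1) {r, p, b, c}: 1 true — exactly one ✓
  (2) p=F, m=F — not both ✓
  (3) r=T, m=F — not both ✓
  (4) b=F, c=F — not both ✓
  (5) {m, p, b}: 0 true — none ✓
  (6) b=F, m=F — not both ✓
  (7) {p, m, b, c}: 0/4 true — not all ✓
  (8) r=T, b=F — not both ✓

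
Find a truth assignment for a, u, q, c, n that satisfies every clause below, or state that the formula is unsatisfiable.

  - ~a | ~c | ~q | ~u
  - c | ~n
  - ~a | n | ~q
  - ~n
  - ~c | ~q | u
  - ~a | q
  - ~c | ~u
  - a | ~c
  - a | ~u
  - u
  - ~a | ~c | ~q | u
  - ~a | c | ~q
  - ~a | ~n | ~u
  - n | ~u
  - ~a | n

Unsatisfiable — no assignment works.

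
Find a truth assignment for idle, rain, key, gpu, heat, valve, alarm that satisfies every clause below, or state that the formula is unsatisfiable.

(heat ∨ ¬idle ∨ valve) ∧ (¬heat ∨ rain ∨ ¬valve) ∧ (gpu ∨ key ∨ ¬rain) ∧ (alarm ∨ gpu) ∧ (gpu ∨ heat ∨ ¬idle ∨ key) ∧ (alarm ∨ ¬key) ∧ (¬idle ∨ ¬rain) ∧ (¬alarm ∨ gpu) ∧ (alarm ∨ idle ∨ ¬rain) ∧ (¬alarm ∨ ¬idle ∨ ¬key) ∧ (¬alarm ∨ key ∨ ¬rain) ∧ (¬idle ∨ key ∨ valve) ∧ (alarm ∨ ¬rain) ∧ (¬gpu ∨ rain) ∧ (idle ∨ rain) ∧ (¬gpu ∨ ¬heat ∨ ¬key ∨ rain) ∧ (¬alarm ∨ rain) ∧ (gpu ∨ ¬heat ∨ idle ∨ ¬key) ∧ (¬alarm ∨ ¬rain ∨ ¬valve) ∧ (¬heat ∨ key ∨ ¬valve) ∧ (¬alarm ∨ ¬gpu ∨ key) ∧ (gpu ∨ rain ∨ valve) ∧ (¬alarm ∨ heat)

idle: False, rain: True, key: True, gpu: True, heat: True, valve: False, alarm: True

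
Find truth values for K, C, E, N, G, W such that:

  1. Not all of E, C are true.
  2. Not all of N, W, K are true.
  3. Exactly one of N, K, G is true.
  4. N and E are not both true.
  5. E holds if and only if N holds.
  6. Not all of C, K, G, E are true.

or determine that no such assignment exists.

K = True, C = True, E = False, N = False, G = False, W = True

  (1) {E, C}: 1/2 true — not all ✓
  (2) {N, W, K}: 2/3 true — not all ✓
  (3) {N, K, G}: 1 true — exactly one ✓
  (4) N=F, E=F — not both ✓
  (5) E=F, N=F — same ✓
  (6) {C, K, G, E}: 2/4 true — not all ✓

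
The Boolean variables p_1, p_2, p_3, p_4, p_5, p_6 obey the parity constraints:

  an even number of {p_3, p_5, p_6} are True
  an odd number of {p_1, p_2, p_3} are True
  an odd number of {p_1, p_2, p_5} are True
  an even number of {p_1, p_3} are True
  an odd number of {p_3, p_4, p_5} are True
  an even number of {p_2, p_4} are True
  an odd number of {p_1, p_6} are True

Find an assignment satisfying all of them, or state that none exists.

p_1 = True; p_2 = True; p_3 = True; p_4 = True; p_5 = True; p_6 = False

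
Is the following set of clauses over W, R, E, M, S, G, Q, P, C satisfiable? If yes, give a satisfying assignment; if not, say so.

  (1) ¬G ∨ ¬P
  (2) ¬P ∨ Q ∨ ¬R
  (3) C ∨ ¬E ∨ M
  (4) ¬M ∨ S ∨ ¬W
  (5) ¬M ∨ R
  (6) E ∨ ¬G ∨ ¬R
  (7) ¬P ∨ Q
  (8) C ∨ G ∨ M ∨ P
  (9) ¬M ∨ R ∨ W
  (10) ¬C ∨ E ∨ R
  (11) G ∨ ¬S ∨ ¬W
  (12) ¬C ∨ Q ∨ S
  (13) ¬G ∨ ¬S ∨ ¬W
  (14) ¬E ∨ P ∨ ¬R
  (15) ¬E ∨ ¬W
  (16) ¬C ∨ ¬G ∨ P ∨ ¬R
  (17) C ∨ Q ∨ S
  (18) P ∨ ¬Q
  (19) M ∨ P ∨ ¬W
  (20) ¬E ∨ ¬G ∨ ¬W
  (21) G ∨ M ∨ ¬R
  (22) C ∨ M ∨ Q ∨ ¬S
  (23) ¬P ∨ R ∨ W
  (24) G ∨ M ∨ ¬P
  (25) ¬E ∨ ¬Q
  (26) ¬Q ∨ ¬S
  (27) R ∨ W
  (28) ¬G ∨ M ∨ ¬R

W = False, R = True, E = False, M = True, S = True, G = False, Q = False, P = False, C = False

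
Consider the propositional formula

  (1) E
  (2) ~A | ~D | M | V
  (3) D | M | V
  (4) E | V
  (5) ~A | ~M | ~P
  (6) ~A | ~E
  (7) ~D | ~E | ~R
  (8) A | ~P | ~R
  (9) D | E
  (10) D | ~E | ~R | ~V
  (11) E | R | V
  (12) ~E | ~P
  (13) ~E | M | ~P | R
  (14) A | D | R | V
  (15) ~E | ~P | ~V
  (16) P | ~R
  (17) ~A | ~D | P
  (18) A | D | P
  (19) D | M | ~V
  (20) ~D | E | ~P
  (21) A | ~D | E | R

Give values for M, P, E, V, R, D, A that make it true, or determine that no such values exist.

M=F, P=F, E=T, V=F, R=F, D=T, A=F

Unit clause (E) forces E = True.
In (~A | ~E) only ~A is left, so A = False.
In (~E | ~P) only ~P is left, so P = False.
In (P | ~R) only ~R is left, so R = False.
In (A | D | P) only D is left, so D = True.
Set M = False.
Set V = False.
All clauses satisfied.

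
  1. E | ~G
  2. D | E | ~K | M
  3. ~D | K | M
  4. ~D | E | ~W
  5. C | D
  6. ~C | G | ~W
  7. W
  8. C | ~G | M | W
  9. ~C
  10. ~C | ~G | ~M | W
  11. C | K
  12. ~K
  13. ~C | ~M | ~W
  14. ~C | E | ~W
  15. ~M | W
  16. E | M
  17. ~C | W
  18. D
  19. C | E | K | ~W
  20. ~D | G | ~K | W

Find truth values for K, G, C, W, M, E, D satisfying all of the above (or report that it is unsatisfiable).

Case K = True:
  Clause (~K) is falsified — contradiction.
Case K = False:
  (W) forces W = True.
  (~C) forces C = False.
  Clause (C | K) is falsified — contradiction.
Both cases fail, so the formula is unsatisfiable.

No satisfying assignment exists.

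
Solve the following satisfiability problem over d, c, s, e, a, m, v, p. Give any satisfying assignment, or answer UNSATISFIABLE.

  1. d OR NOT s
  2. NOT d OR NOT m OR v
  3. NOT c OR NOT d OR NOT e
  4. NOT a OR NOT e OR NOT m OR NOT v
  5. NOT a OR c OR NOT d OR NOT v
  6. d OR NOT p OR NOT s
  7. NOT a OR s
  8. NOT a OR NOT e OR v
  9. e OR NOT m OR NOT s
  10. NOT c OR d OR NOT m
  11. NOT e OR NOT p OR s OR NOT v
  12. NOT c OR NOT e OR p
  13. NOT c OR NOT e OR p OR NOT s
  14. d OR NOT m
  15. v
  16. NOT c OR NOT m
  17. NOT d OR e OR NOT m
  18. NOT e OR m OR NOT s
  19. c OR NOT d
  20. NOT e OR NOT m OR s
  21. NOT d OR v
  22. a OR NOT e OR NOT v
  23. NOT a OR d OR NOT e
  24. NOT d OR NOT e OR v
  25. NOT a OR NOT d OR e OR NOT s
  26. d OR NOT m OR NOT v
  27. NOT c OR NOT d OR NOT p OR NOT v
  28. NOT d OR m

Unit clause (v) forces v = True.
Set d = False.
  then (d OR NOT s) forces s = False.
  then (NOT a OR s) forces a = False.
  then (d OR NOT m) forces m = False.
  then (a OR NOT e OR NOT v) forces e = False.
Set c = True.
Set p = True.
All clauses satisfied.

d: False; c: True; s: False; e: False; a: False; m: False; v: True; p: True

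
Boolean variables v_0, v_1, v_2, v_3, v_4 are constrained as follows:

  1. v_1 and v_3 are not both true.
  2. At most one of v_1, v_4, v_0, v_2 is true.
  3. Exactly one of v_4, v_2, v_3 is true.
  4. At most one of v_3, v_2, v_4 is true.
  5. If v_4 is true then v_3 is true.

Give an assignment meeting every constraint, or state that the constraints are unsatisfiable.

v_0 = False; v_1 = False; v_2 = False; v_3 = True; v_4 = False

  (1) v_1=F, v_3=T — not both ✓
  (2) {v_1, v_4, v_0, v_2}: 0 true — at most one ✓
  (3) {v_4, v_2, v_3}: 1 true — exactly one ✓
  (4) {v_3, v_2, v_4}: 1 true — at most one ✓
  (5) v_4=F ⇒ v_3: vacuous ✓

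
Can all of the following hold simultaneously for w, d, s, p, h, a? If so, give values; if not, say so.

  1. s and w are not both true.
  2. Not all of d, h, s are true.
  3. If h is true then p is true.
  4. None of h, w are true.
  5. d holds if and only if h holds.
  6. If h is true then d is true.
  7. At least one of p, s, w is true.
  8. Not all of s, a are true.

w=F, d=F, s=F, p=T, h=F, a=F

  (1) s=F, w=F — not both ✓
  (2) {d, h, s}: 0/3 true — not all ✓
  (3) h=F ⇒ p: vacuous ✓
  (4) {h, w}: 0 true — none ✓
  (5) d=F, h=F — same ✓
  (6) h=F ⇒ d: vacuous ✓
  (7) {p, s, w}: 1 true — at least one ✓
  (8) {s, a}: 0/2 true — not all ✓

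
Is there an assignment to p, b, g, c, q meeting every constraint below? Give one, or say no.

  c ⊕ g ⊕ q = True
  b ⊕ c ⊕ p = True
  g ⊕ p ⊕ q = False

p: True, b: False, g: False, c: False, q: True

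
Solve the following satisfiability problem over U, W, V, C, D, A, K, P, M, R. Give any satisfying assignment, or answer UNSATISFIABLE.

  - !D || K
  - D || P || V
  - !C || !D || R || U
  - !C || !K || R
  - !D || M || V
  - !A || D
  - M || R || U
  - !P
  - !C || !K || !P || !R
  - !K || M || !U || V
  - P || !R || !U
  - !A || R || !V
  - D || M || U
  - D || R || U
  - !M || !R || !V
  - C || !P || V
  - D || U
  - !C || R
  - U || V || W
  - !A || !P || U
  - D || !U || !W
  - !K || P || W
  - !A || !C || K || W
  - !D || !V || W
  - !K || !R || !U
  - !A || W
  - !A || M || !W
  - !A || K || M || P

U: True, W: False, V: True, C: False, D: False, A: False, K: False, P: False, M: False, R: False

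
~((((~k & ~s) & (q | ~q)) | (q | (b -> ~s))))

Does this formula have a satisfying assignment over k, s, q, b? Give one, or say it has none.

k = False; s = True; q = False; b = True

  ~((((~k & ~s) & (q | ~q)) | (q | (b -> ~s)))) = True
    ((~k & ~s) & (q | ~q)) | (q | (b -> ~s)) = False
      (~k & ~s) & (q | ~q) = False
        ~k & ~s = False
          ~k = True
          ~s = False
        q | ~q = True
          ~q = True
      q | (b -> ~s) = False
        b -> ~s = False
          ~s = False
The formula evaluates to True.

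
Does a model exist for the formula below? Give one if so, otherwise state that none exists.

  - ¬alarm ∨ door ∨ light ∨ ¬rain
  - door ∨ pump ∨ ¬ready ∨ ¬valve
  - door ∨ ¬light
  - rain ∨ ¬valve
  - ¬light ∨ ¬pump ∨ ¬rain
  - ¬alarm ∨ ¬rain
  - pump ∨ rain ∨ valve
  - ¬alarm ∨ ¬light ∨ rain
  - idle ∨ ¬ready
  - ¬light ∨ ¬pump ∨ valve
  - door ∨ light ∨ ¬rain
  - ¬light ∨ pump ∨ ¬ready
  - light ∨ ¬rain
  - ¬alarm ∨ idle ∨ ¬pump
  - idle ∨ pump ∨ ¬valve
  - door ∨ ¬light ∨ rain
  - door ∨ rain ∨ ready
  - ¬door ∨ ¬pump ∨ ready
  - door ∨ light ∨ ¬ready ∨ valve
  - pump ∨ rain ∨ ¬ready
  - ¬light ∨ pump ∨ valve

Set idle = True.
Set valve = False.
Try light = True:
  (door ∨ ¬light) forces door = True.
  (¬light ∨ ¬pump ∨ valve) forces pump = False.
  clause (¬light ∨ pump ∨ valve) is falsified — backtrack.
So light = False.
  then (light ∨ ¬rain) forces rain = False.
  then (pump ∨ rain ∨ valve) forces pump = True.
Try ready = False:
  (door ∨ rain ∨ ready) forces door = True.
  clause (¬door ∨ ¬pump ∨ ready) is falsified — backtrack.
So ready = True.
  then (door ∨ light ∨ ¬ready ∨ valve) forces door = True.
Set alarm = True.
All clauses satisfied.

idle=T, valve=F, light=F, ready=T, alarm=T, rain=F, door=T, pump=T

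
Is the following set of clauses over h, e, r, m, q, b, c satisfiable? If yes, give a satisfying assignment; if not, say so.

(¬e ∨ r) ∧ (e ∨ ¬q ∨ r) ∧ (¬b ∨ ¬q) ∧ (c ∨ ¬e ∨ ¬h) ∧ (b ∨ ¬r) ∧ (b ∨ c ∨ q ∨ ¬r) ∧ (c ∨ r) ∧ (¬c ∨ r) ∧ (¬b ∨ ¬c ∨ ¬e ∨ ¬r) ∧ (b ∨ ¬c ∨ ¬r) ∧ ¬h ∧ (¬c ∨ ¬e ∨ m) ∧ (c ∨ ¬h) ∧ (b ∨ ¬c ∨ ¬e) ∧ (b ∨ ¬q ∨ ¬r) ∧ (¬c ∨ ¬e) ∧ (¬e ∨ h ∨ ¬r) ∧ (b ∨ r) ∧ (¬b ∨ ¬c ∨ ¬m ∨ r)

h=F, e=F, r=T, m=T, q=F, b=T, c=F

Unit clause (¬h) forces h = False.
Try e = True:
  (¬e ∨ r) forces r = True.
  clause (¬e ∨ h ∨ ¬r) is falsified — backtrack.
So e = False.
Set r = True.
  then (b ∨ ¬r) forces b = True.
  then (¬b ∨ ¬q) forces q = False.
Set m = True.
Set c = False.
All clauses satisfied.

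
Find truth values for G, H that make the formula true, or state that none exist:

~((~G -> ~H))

G=F, H=T

  ~((~G -> ~H)) = True
    ~G -> ~H = False
      ~G = True
      ~H = False
The formula evaluates to True.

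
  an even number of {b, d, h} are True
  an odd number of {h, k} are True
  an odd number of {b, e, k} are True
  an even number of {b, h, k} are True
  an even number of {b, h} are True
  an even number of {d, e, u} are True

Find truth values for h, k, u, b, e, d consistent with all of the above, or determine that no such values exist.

h = True, k = False, u = False, b = True, e = False, d = False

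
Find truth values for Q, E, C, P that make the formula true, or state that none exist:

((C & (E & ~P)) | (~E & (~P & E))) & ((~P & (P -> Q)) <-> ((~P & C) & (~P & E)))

Q = True, E = True, C = True, P = False

  (C & (E & ~P)) | (~E & (~P & E)) = True
    C & (E & ~P) = True
      E & ~P = True
        ~P = True
    ~E & (~P & E) = False
      ~E = False
      ~P & E = True
        ~P = True
  (~P & (P -> Q)) <-> ((~P & C) & (~P & E)) = True
    ~P & (P -> Q) = True
      ~P = True
      P -> Q = True
    (~P & C) & (~P & E) = True
      ~P & C = True
        ~P = True
      ~P & E = True
        ~P = True
Both conjuncts True, so the formula holds.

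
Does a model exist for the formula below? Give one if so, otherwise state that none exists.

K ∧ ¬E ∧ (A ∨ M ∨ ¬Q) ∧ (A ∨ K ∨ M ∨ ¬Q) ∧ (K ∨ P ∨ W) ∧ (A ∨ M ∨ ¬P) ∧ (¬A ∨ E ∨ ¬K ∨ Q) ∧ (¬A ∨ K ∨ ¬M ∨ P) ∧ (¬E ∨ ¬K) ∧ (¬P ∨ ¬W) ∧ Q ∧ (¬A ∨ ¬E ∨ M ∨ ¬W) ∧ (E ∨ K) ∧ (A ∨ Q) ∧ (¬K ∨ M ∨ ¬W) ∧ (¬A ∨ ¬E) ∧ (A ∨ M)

K=T, Q=T, W=F, M=T, A=T, P=F, E=F

Unit clause (K) forces K = True.
Unit clause (¬E) forces E = False.
Unit clause (Q) forces Q = True.
Set W = False.
Set M = True.
Set A = True.
Set P = False.
All clauses satisfied.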